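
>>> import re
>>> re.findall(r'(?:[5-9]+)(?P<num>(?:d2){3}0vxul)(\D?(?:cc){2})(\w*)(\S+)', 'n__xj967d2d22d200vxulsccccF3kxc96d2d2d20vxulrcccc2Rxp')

[('d2d2d20vxul', 'rcccc', '2Rx', 'p')]

The pattern matches one or more of a character in [5-9] (non-capturing group); then the literal 'd2' repeated 3 times, then the literal '0v', then the literal 'xul' (captured as 'num'); then optionally a non-digit, then the literal 'cc' repeated 2 times (captured); then zero or more of a word character (captured); then one or more of a non-whitespace character (captured).
Matches: at [31:53] match '96d2d2d20vxulrcccc2Rxp', groups = ('d2d2d20vxul', 'rcccc', '2Rx', 'p').
With 4 capturing groups, `findall` returns a 4-tuple per match.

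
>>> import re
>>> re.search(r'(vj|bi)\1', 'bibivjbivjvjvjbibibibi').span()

(0, 4)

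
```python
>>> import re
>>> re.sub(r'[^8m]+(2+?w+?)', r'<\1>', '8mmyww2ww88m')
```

A non-greedy quantifier consumes as few characters as it can — just enough that the remainder of the pattern still matches from where it stops; whatever follows it matches normally.
`\1` in the replacement pulls in group 1's text for each match.

'8mm<2w>w88m'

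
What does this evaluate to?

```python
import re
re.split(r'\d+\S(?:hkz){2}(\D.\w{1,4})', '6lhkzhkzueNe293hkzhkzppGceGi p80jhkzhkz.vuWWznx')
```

['', 'ueNe29', '3hkzhkzppGceGi p', '.vuWWz', 'nx']

This matches one or more of a digit; then a non-whitespace character, then the literal 'hkz' repeated 2 times; then a non-digit, then any character, then 1 to 4 of a word character (captured).
Matches to split on: at [0:14] → '6lhkzhkzueNe29'; at [30:45] → '80jhkzhkz.vuWWz'.
Because the pattern has a capturing group, `split` also inserts each captured text between the pieces.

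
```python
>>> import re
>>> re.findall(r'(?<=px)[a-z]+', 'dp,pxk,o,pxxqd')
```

Lookahead/lookbehind check context without consuming it, so the matched span excludes the asserted characters.
Walking the string: at [5:6] → 'k'; at [11:14] → 'xqd'.
No capturing groups, so `findall` returns the 2 full match strings.

['k', 'xqd']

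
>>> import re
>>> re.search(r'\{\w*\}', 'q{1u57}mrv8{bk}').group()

'{1u57}'

`search` walks the string left to right and returns the first match it finds.
The match spans [1:7] → '{1u57}'.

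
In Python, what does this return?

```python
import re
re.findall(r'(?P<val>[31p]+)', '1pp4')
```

['1pp']

Pattern: one or more of one of [31p] (captured as 'val').
Scanning left to right: at [0:3] match '1pp', group 1 = '1pp'.
With a single group, `findall` returns only what that group captured — 1 item.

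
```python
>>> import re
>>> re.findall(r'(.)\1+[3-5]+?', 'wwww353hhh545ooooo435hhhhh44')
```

The backreference `\1` re-matches whatever the first group consumed, character for character.
Matches: at [0:5] match 'wwww3', group 1 = 'w'; at [7:11] match 'hhh5', group 1 = 'h'; at [13:19] match 'ooooo4', group 1 = 'o'; at [21:27] match 'hhhhh4', group 1 = 'h'.
One capturing group, so `findall` returns just the captured substring from each match — 4 in all.

['w', 'h', 'o', 'h']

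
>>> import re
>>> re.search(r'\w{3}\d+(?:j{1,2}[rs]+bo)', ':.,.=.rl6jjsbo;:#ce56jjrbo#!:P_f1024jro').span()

(17, 26)

The pattern matches exactly 3 of a word character, then one or more of a digit; then 1 to 2 of the literal 'j', then one or more of one of [rs], then the literal 'bo' (non-capturing group).
Unlike `match`, `search` isn't anchored — it looks for the pattern anywhere in the string.
The match spans [17:26] → 'ce56jjrbo'.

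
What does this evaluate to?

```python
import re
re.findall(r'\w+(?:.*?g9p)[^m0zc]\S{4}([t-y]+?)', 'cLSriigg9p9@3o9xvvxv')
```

Pattern: one or more of a word character; then zero or more of any character (lazy), then the literal 'g9p' (non-capturing group); then any character except [m0zc], then exactly 4 of a non-whitespace character; then one or more of a character in [t-y] (lazy) (captured).
Walking the string: at [0:16] match 'cLSriigg9p9@3o9x', group 1 = 'x'.
Because there's exactly one group, `findall` drops the full match and keeps group 1 from the one hit.

['x']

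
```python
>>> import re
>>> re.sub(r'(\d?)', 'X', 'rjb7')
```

'XrXjXbXX'

The pattern matches optionally a digit (captured).
Matches: at [0:0] → ''; at [1:1] → ''; at [2:2] → ''; at [3:4] → '7'; at [4:4] → ''.
Each match is replaced by 'X'.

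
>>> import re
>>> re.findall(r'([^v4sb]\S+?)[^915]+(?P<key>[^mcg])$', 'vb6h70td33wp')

[('6h', 'p')]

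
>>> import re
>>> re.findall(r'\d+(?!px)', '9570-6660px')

Because the assertion is negative and zero-width, positions next to the forbidden text are skipped.
`findall` yields the raw match text (2 of them) because the pattern has no groups.

['9570', '666']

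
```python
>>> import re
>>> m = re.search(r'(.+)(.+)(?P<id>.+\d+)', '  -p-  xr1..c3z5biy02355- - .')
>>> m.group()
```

The pattern matches one or more of any character (captured); then one or more of any character (captured); then one or more of any character, then one or more of a digit (captured as 'id').
Unlike `match`, `search` isn't anchored — it looks for the pattern anywhere in the string.
The match spans [0:24] → '  -p-  xr1..c3z5biy02355'.
Captured: group 1 = '  -p-  xr1..c3z5biy02', group 2 = '3', group 3 = '55'.

'  -p-  xr1..c3z5biy02355'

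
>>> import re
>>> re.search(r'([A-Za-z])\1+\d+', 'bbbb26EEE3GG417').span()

(0, 6)

`\1` is not a pattern — it's the concrete string captured by group 1, re-applied verbatim.
The match spans [0:6] → 'bbbb26'.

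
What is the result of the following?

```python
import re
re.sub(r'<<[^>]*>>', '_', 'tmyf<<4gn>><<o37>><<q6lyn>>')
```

'tmyf___'

Every occurrence is swapped for '_'.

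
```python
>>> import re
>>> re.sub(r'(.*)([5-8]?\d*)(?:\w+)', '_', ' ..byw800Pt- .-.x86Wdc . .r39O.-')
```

This matches zero or more of any character (captured); then optionally a character in [5-8], then zero or more of a digit (captured); then one or more of a word character (non-capturing group).
Matches: at [0:30] → ' ..byw800Pt- .-.x86Wdc . .r39O'.
`sub` substitutes '_' at each match site.

'_.-'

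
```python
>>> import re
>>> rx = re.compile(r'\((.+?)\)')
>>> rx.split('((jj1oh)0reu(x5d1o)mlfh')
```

A `+?`/`*?`/`{m,n}?` starts at its minimum and grows only as far as needed for what follows to match.
With a capturing group present, the delimiter's captured portion is kept in the result list.

['', '(jj1oh', '0reu', 'x5d1o', 'mlfh']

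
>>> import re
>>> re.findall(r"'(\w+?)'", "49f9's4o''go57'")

['s4o', 'go57']

Matches: at [4:9] match "'s4o'", group 1 = 's4o'; at [9:15] match "'go57'", group 1 = 'go57'.
One capturing group, so `findall` returns just the captured substring from each match — 2 in all.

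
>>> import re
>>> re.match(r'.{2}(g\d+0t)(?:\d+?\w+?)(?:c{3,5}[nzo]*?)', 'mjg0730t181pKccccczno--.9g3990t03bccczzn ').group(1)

'g0730t'

This matches exactly 2 of any character; then the literal 'g', then one or more of a digit, then the literal '0t' (captured); then one or more of a digit (lazy), then one or more of a word character (lazy) (non-capturing group); then 3 to 5 of a literal 'c', then zero or more of one of [nzo] (lazy) (non-capturing group).
Lazy quantifiers expand one character at a time until the remainder of the pattern can match.
`match` is anchored at position 0; if the pattern doesn't fit there, it returns None.
The match spans [0:18] → 'mjg0730t181pKccccc'.
Captured: group 1 = 'g0730t'.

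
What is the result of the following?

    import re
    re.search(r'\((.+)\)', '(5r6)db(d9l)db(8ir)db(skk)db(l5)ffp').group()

'(5r6)db(d9l)db(8ir)db(skk)db(l5)'

`search` walks the string left to right and returns the first match it finds.
The match spans [0:32] → '(5r6)db(d9l)db(8ir)db(skk)db(l5)'.
Captured: group 1 = '5r6)db(d9l)db(8ir)db(skk)db(l5'.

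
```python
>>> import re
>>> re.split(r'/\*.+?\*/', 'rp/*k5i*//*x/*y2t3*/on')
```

['rp', '', 'on']

A `+?`/`*?`/`{m,n}?` starts at its minimum and grows only as far as needed for what follows to match.
Matches to split on: at [2:9] → '/*k5i*/'; at [9:20] → '/*x/*y2t3*/'.
Splitting on the pattern gives 3 pieces.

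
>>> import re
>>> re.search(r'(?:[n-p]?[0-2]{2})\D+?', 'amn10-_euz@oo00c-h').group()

This matches optionally a character in [n-p], then exactly 2 of a character in [0-2] (non-capturing group); then one or more of a non-digit (lazy).
`re.search` tries every starting position until one works.
The match spans [2:6] → 'n10-'.

'n10-'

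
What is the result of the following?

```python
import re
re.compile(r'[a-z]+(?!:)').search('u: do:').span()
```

Because the assertion is negative and zero-width, positions next to the forbidden text are skipped.
The match spans [3:4] → 'd'.

(3, 4)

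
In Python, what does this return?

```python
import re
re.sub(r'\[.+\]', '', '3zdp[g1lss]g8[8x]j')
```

'3zdpj'

Matches: at [4:17] → '[g1lss]g8[8x]'.
`sub` substitutes '' at each match site.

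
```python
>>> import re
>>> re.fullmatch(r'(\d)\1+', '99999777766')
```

None

`re.fullmatch` is like wrapping the pattern in `^…$` (in single-line mode).
Here the string isn't matched end-to-end, so the call returns None.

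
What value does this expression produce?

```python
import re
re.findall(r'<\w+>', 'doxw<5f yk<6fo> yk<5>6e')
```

No capturing groups, so `findall` returns the 2 full match strings.

['<6fo>', '<5>']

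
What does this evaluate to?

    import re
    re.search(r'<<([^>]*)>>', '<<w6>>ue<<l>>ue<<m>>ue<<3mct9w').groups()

('w6',)

Unlike `match`, `search` isn't anchored — it looks for the pattern anywhere in the string.
The match spans [0:6] → '<<w6>>'.
Captured: group 1 = 'w6'.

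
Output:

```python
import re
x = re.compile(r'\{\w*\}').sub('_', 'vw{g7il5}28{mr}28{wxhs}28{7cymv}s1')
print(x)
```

Matches: at [2:9] → '{g7il5}'; at [11:15] → '{mr}'; at [17:23] → '{wxhs}'; at [25:32] → '{7cymv}'.
`sub` substitutes '_' at each match site.

vw_28_28_28_s1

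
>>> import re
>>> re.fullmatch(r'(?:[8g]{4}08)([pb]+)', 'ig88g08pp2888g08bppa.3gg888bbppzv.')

The pattern matches exactly 4 of one of [8g], then the literal '08' (non-capturing group); then one or more of one of [pb] (captured).
`re.fullmatch` is like wrapping the pattern in `^…$` (in single-line mode).
Here there's no way to consume every character, so the call returns None.

None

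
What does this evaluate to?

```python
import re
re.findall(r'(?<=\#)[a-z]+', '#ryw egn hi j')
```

['ryw']

The lookaround is zero-width — it requires the adjacent text to match without consuming it, so the asserted text isn't part of the match.
Matches: at [1:4] → 'ryw'.
With no groups in the pattern, `findall` gives back each whole match — 1 here.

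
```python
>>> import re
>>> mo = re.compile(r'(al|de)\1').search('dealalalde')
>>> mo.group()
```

'alal'

`\1` has to match the exact text group 1 already captured.
The match spans [2:6] → 'alal'.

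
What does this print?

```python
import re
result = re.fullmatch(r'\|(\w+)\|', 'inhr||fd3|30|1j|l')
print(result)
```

`fullmatch` succeeds only if the pattern covers the string from start to end.
Here there's no way to consume every character, so the call returns None.

None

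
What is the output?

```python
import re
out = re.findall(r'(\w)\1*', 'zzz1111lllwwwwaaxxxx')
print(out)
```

The backreference `\1` re-matches whatever the first group consumed, character for character.
One capturing group, so `findall` returns just the captured substring from each match — 6 in all.

['z', '1', 'l', 'w', 'a', 'x']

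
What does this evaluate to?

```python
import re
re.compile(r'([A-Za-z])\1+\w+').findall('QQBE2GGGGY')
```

['Q']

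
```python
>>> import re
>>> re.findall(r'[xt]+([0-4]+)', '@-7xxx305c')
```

['30']

Pattern: one or more of one of [xt]; then one or more of a character in [0-4] (captured).
`findall` collects group 1 from the one match (1 total).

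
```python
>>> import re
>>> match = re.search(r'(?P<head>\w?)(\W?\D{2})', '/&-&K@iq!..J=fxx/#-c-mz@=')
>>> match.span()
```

(0, 3)

This matches optionally a word character (captured as 'head'); then optionally a non-word character, then exactly 2 of a non-digit (captured).
Unlike `match`, `search` isn't anchored — it looks for the pattern anywhere in the string.
The match spans [0:3] → '/&-'.
Captured: group 1 = '', group 2 = '/&-'.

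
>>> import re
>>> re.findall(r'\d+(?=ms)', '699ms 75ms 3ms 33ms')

['699', '75', '3', '33']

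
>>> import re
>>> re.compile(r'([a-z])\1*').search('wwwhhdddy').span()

(0, 3)

A backreference is literal: `\1` must see the identical characters the first group matched.
`re.search` scans for the first position where the pattern succeeds.
The match spans [0:3] → 'www'.
Captured: group 1 = 'w'.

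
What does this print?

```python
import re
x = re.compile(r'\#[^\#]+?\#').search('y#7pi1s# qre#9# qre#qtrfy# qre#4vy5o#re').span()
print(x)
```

(1, 8)

The match spans [1:8] → '#7pi1s#'.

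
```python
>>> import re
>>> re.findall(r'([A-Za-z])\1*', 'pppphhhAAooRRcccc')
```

A backreference is literal: `\1` must see the identical characters the first group matched.
Walking the string: at [0:4] match 'pppp', group 1 = 'p'; at [4:7] match 'hhh', group 1 = 'h'; at [7:9] match 'AA', group 1 = 'A'; at [9:11] match 'oo', group 1 = 'o'; at [11:13] match 'RR', group 1 = 'R'; ….
With a single group, `findall` returns only what that group captured — 6 items.

['p', 'h', 'A', 'o', 'R', 'c']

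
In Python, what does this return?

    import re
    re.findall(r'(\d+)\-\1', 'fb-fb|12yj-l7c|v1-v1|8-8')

['8']

`\1` is not a pattern — it's the concrete string captured by group 1, re-applied verbatim.
One capturing group, so `findall` returns just the captured substring from the one match — 1 in all.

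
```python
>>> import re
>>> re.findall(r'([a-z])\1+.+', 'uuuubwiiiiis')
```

['u']

`\1` has to match the exact text group 1 already captured.
Matches: at [0:12] match 'uuuubwiiiiis', group 1 = 'u'.
One capturing group, so `findall` returns just the captured substring from the one match — 1 in all.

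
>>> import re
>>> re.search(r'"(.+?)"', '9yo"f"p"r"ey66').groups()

With the lazy modifier that quantifier settles for the fewest repetitions that let the rest of the pattern succeed (the atoms after it are unaffected and can still be greedy).
`re.search` tries every starting position until one works.
The match spans [3:6] → '"f"'.
Captured: group 1 = 'f'.

('f',)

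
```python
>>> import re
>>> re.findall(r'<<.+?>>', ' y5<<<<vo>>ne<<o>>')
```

['<<<<vo>>', '<<o>>']

With no groups in the pattern, `findall` gives back each whole match — 2 here.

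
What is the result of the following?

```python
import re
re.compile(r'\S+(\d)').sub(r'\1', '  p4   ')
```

'  4   '

This matches one or more of a non-whitespace character; then a digit (captured).
Matches: at [2:4] → 'p4'.
The replacement refers to a captured group, so each match is rewritten using its own captured text.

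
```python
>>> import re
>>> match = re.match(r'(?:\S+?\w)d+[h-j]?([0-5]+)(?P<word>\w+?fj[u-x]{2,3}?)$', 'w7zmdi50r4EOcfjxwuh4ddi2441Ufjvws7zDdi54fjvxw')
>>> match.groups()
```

The match spans [0:45] → 'w7zmdi50r4EOcfjxwuh4ddi2441Ufjvws7zDdi54fjvxw'.
Captured: group 1 = '50', group 2 = 'r4EOcfjxwuh4ddi2441Ufjvws7zDdi54fjvxw'.

('50', 'r4EOcfjxwuh4ddi2441Ufjvws7zDdi54fjvxw')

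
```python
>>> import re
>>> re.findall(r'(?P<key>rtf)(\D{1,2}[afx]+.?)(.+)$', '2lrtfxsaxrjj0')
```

[('rtf', 'xsaxr', 'jj0')]

Pattern: the literal 'rt', then the literal 'f' (captured as 'key'); then 1 to 2 of a non-digit, then one or more of one of [afx], then optionally any character (captured); then one or more of any character (captured); then anchored at the end.
Multiple groups make `findall` return tuples — one 3-tuple for the one match.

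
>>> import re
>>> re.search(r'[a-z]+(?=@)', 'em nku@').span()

(3, 6)

Lookahead/lookbehind check context without consuming it, so the matched span excludes the asserted characters.
The match spans [3:6] → 'nku'.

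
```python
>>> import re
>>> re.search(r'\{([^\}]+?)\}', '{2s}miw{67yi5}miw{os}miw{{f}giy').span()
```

(0, 4)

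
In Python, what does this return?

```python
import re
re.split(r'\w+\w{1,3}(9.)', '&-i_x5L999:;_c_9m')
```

['&-', '9:', ';', '9m', '']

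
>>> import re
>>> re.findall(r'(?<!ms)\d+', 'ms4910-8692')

Because the assertion is negative and zero-width, positions next to the forbidden text are skipped.
Since nothing is captured, `findall` lists the 2 matched substrings directly.

['910', '8692']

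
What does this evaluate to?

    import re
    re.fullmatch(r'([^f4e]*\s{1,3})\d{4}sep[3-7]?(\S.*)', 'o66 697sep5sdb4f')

This matches zero or more of any character except [f4e], then 1 to 3 of whitespace (captured); then exactly 4 of a digit, then the literal 'sep', then optionally a character in [3-7]; then a non-whitespace character, then zero or more of any character (captured).
For `fullmatch`, every character of the input must be accounted for by the pattern.
Here there's no way to consume every character, so the call returns None.

None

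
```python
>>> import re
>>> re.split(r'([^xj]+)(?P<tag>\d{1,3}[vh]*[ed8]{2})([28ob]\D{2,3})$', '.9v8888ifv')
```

With a capturing group present, the delimiter's captured portion is kept in the result list.

['', '.9v', '888', '8ifv', '']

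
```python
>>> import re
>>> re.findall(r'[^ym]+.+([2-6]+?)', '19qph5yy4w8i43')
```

`findall` collects group 1 from the one match (1 total).

['3']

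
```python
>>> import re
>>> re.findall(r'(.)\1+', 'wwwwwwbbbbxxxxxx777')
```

['w', 'b', 'x', '7']

After group 1 captures some text, `\1` only succeeds where that same text appears again.
Because there's exactly one group, `findall` drops the full match and keeps group 1 from each hit.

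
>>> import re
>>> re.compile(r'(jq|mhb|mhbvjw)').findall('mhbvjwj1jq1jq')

['mhb', 'jq', 'jq']

Alternation isn't longest-match — the leftmost alternative that fits at this position is chosen.
One capturing group, so `findall` returns just the captured substring from each match — 3 in all.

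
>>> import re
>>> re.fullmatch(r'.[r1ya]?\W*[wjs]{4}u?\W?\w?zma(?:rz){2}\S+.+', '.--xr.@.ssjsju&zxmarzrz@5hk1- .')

None

For `fullmatch`, every character of the input must be accounted for by the pattern.
Here the pattern can't cover the whole string, so the call returns None.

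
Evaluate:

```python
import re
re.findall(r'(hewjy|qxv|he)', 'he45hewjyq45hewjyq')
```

['he', 'hewjy', 'hewjy']

Alternation isn't longest-match — the leftmost alternative that fits at this position is chosen.
Scanning left to right: at [0:2] match 'he', group 1 = 'he'; at [4:9] match 'hewjy', group 1 = 'hewjy'; at [12:17] match 'hewjy', group 1 = 'hewjy'.
With a single group, `findall` returns only what that group captured — 3 items.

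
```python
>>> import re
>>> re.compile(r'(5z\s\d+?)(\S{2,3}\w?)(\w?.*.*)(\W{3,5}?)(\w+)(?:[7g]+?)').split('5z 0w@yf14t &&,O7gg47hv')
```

['', '5z 0', 'w@yf', '14t ', '&&,', 'O7gg4', 'hv']

Pattern: the literal '5z', then whitespace, then one or more of a digit (lazy) (captured); then 2 to 3 of a non-whitespace character, then optionally a word character (captured); then optionally a word character, then zero or more of any character, then zero or more of any character (captured); then 3 to 5 of a non-word character (lazy) (captured); then one or more of a word character (captured); then one or more of one of [7g] (lazy) (non-capturing group).
Matches to split on: at [0:21] → '5z 0w@yf14t &&,O7gg47'.
The group in the pattern means `split` returns the separators' captures alongside the pieces.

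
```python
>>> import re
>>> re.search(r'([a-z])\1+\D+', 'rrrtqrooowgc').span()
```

(0, 12)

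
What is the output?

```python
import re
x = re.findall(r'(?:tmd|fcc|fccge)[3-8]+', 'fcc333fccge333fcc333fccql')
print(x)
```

`findall` yields the raw match text (3 of them) because the pattern has no groups.

['fcc333', 'fccge333', 'fcc333']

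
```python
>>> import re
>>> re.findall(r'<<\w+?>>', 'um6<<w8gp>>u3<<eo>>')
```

['<<w8gp>>', '<<eo>>']

Scanning left to right: at [3:11] → '<<w8gp>>'; at [13:19] → '<<eo>>'.
Since nothing is captured, `findall` lists the 2 matched substrings directly.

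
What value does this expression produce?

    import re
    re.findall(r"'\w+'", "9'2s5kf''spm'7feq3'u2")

["'2s5kf'", "'spm'"]

Since nothing is captured, `findall` lists the 2 matched substrings directly.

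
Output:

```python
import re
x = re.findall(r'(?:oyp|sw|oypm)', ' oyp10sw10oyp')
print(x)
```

With no groups in the pattern, `findall` gives back each whole match — 3 here.

['oyp', 'sw', 'oyp']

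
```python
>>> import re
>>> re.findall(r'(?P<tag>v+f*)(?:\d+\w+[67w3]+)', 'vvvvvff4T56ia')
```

This matches one or more of the literal 'v', then zero or more of the literal 'f' (captured as 'tag'); then one or more of a digit, then one or more of a word character, then one or more of one of [67w3] (non-capturing group).
Walking the string: at [0:11] match 'vvvvvff4T56', group 1 = 'vvvvvff'.
With a single group, `findall` returns only what that group captured — 1 item.

['vvvvvff']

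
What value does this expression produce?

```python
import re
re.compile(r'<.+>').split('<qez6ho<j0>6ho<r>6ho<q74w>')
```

Matches to split on: at [0:26] → '<qez6ho<j0>6ho<r>6ho<q74w>'.
Splitting on the pattern gives 2 pieces.

['', '']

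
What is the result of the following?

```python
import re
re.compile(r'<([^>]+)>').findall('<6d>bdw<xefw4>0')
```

['6d', 'xefw4']

Because there's exactly one group, `findall` drops the full match and keeps group 1 from each hit.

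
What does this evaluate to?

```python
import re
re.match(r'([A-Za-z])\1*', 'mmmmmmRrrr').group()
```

'mmmmmm'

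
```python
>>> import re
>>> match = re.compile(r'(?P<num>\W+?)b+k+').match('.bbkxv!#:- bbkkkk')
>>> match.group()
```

'.bbk'

`re.match` only tries the pattern at the start of the string.
The match spans [0:4] → '.bbk'.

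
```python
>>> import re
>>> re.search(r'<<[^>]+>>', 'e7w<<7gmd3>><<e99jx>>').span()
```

(3, 12)

The match spans [3:12] → '<<7gmd3>>'.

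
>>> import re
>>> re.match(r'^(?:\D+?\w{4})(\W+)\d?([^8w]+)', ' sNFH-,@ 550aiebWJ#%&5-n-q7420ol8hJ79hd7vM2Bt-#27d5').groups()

The match spans [0:32] → ' sNFH-,@ 550aiebWJ#%&5-n-q7420ol'.
Captured: group 1 = '-,@ ', group 2 = '50aiebWJ#%&5-n-q7420ol'.

('-,@ ', '50aiebWJ#%&5-n-q7420ol')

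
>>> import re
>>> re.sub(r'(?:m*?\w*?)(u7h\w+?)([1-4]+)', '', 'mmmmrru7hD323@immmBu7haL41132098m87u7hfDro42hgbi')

'@hgbi'

The pattern matches zero or more of a literal 'm' (lazy), then zero or more of a word character (lazy) (non-capturing group); then the literal 'u7h', then one or more of a word character (lazy) (captured); then one or more of a character in [1-4] (captured).
Matches: at [0:13] → 'mmmmrru7hD323'; at [14:29] → 'immmBu7haL41132'; at [29:44] → '098m87u7hfDro42'.
Every occurrence is swapped for ''.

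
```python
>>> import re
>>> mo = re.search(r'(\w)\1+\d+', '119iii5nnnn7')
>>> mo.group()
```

`\1` is not a pattern — it's the concrete string captured by group 1, re-applied verbatim.
`search` walks the string left to right and returns the first match it finds.
The match spans [0:3] → '119'.
Captured: group 1 = '1'.

'119'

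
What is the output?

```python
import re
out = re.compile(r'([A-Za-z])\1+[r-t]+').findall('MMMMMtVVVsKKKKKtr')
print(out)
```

['M', 'V', 'K']

`\1` has to match the exact text group 1 already captured.
Scanning left to right: at [0:6] match 'MMMMMt', group 1 = 'M'; at [6:10] match 'VVVs', group 1 = 'V'; at [10:17] match 'KKKKKtr', group 1 = 'K'.
Because there's exactly one group, `findall` drops the full match and keeps group 1 from each hit.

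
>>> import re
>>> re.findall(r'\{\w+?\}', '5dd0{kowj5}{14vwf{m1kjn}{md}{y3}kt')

Scanning left to right: at [4:11] → '{kowj5}'; at [17:24] → '{m1kjn}'; at [24:28] → '{md}'; at [28:32] → '{y3}'.
Since nothing is captured, `findall` lists the 4 matched substrings directly.

['{kowj5}', '{m1kjn}', '{md}', '{y3}']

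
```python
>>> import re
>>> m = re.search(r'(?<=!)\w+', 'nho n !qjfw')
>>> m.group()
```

Lookahead/lookbehind check context without consuming it, so the matched span excludes the asserted characters.
`re.search` scans for the first position where the pattern succeeds.
The match spans [7:11] → 'qjfw'.

'qjfw'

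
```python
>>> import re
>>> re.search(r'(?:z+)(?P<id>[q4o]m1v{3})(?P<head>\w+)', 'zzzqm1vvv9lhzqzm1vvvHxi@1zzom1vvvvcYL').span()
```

The match spans [0:23] → 'zzzqm1vvv9lhzqzm1vvvHxi'.

(0, 23)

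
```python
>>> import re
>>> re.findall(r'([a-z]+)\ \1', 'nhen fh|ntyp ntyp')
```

The backreference `\1` re-matches whatever the first group consumed, character for character.
One capturing group, so `findall` returns just the captured substring from the one match — 1 in all.

['ntyp']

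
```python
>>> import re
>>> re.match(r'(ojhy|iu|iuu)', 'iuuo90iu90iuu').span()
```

`re.match` won't scan ahead — the pattern has to work from the very first character.
The match spans [0:2] → 'iu'.

(0, 2)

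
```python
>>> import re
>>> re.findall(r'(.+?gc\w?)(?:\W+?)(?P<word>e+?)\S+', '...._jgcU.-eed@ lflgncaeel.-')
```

[('...._jgcU', 'e')]

Pattern: one or more of any character (lazy), then the literal 'gc', then optionally a word character (captured); then one or more of a non-word character (lazy) (non-capturing group); then one or more of a literal 'e' (lazy) (captured as 'word'); then one or more of a non-whitespace character.
A `+?`/`*?`/`{m,n}?` starts at its minimum and grows only as far as needed for what follows to match.
Walking the string: at [0:15] match '...._jgcU.-eed@', groups = ('...._jgcU', 'e').
Multiple groups make `findall` return tuples — one 2-tuple for the one match.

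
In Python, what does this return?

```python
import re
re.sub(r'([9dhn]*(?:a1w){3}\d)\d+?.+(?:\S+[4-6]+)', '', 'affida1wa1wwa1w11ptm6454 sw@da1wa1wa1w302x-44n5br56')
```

The pattern matches zero or more of one of [9dhn], then the literal 'a1w' repeated 3 times, then a digit (captured); then one or more of a digit (lazy), then one or more of any character; then one or more of a non-whitespace character, then one or more of a character in [4-6] (non-capturing group).
Matches: at [28:51] → 'da1wa1wa1w302x-44n5br56'.
Every occurrence is swapped for ''.

'affida1wa1wwa1w11ptm6454 sw@'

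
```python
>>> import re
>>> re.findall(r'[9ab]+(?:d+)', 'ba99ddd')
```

['ba99ddd']

Pattern: one or more of one of [9ab]; then one or more of a literal 'd' (non-capturing group).
Scanning left to right: at [0:7] → 'ba99ddd'.
No capturing groups, so `findall` returns the 1 full match string.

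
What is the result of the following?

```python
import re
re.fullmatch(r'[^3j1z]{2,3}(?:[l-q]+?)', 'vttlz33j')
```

This matches 2 to 3 of any character except [3j1z]; then one or more of a character in [l-q] (lazy) (non-capturing group).
`re.fullmatch` is like wrapping the pattern in `^…$` (in single-line mode).
Here the string isn't matched end-to-end, so the call returns None.

None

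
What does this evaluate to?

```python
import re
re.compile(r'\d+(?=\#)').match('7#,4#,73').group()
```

`match` is anchored at position 0; if the pattern doesn't fit there, it returns None.
The match spans [0:1] → '7'.

'7'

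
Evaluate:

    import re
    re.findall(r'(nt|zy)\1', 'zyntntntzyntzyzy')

['nt', 'zy']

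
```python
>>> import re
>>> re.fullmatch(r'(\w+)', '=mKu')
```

This matches one or more of a word character (captured).
For `fullmatch`, every character of the input must be accounted for by the pattern.
Here the pattern can't cover the whole string, so the call returns None.

None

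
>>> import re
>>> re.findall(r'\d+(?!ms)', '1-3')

['1', '3']

Because the assertion is negative and zero-width, positions next to the forbidden text are skipped.
With no groups in the pattern, `findall` gives back each whole match — 2 here.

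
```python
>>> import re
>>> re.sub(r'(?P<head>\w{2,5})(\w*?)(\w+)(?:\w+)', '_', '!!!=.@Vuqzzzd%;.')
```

'!!!=.@_%;.'

Pattern: 2 to 5 of a word character (captured as 'head'); then zero or more of a word character (lazy) (captured); then one or more of a word character (captured); then one or more of a word character (non-capturing group).
Matches: at [6:13] → 'Vuqzzzd'.
Each match is replaced by '_'.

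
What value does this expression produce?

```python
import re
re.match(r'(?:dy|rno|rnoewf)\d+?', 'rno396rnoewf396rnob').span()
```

(0, 4)

With `match`, the pattern is implicitly anchored at the beginning.
The match spans [0:4] → 'rno3'.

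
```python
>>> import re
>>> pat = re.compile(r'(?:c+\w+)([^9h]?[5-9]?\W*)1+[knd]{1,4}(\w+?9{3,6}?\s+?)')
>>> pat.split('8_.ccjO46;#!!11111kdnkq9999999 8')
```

['8_.', ';#!!', 'q9999999 ', '8']

Pattern: one or more of a literal 'c', then one or more of a word character (non-capturing group); then optionally any character except [9h], then optionally a character in [5-9], then zero or more of a non-word character (captured); then one or more of the literal '1', then 1 to 4 of one of [knd]; then one or more of a word character (lazy), then 3 to 6 of the literal '9' (lazy), then one or more of whitespace (lazy) (captured).
Matches to split on: at [3:31] → 'ccjO46;#!!11111kdnkq9999999 '.
The group in the pattern means `split` returns the separators' captures alongside the pieces.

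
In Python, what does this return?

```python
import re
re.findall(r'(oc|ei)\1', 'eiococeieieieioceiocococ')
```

['oc', 'ei', 'ei', 'oc']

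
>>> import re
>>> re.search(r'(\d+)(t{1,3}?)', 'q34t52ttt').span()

(1, 4)

This matches one or more of a digit (captured); then 1 to 3 of a literal 't' (lazy) (captured).
`re.search` tries every starting position until one works.
The match spans [1:4] → '34t'.
Captured: group 1 = '34', group 2 = 't'.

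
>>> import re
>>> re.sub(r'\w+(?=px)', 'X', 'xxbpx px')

Lookahead/lookbehind check context without consuming it, so the matched span excludes the asserted characters.
Matches: at [0:3] → 'xxb'.
Every occurrence is swapped for 'X'.

'Xpx px'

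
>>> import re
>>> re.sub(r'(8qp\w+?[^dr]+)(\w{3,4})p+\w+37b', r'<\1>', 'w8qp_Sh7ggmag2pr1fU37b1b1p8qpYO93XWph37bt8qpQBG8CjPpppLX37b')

'w<8qp_Sh7ggm>'

The `?` after the quantifier makes it lazy — it takes as little as possible before letting the rest of the pattern try.
Each match is replaced using the text its own group 1 captured.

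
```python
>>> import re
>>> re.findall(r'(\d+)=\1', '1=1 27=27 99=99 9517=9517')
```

['1', '27', '99', '9517']

After group 1 captures some text, `\1` only succeeds where that same text appears again.
With a single group, `findall` returns only what that group captured — 4 items.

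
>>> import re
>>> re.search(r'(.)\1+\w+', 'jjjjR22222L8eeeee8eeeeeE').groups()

('j',)

`\1` is not a pattern — it's the concrete string captured by group 1, re-applied verbatim.
`re.search` scans for the first position where the pattern succeeds.
The match spans [0:24] → 'jjjjR22222L8eeeee8eeeeeE'.
Captured: group 1 = 'j'.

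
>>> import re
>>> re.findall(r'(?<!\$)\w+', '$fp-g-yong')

['p', 'g', 'yong']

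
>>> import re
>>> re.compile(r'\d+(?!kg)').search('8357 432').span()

The negative lookahead/lookbehind blocks any match where the forbidden context is present.
`re.search` scans for the first position where the pattern succeeds.
The match spans [0:4] → '8357'.

(0, 4)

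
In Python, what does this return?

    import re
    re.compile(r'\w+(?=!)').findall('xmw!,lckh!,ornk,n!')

The positive lookaround only admits positions where the adjacent text matches; those characters stay outside the span.
With no groups in the pattern, `findall` gives back each whole match — 3 here.

['xmw', 'lckh', 'n']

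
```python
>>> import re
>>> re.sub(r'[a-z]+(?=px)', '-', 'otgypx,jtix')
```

'-px,jtix'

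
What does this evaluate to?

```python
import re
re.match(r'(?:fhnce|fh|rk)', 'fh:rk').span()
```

`re.match` only tries the pattern at the start of the string.
The match spans [0:2] → 'fh'.

(0, 2)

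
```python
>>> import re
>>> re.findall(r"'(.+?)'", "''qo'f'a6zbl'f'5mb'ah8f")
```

Because the quantifier is non-greedy, it stops expanding at the earliest point where the rest of the pattern can succeed.
Matches: at [0:5] match "''qo'", group 1 = "'qo"; at [6:13] match "'a6zbl'", group 1 = 'a6zbl'; at [14:19] match "'5mb'", group 1 = '5mb'.
With a single group, `findall` returns only what that group captured — 3 items.

["'qo", 'a6zbl', '5mb']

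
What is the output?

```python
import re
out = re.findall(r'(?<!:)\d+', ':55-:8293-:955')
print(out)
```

['5', '293', '55']

Because the assertion is negative and zero-width, positions next to the forbidden text are skipped.
Scanning left to right: at [2:3] → '5'; at [6:9] → '293'; at [12:14] → '55'.
Since nothing is captured, `findall` lists the 3 matched substrings directly.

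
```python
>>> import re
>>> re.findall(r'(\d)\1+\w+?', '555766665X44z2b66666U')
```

`\1` is not a pattern — it's the concrete string captured by group 1, re-applied verbatim.
Matches: at [0:4] match '5557', group 1 = '5'; at [4:9] match '66665', group 1 = '6'; at [10:13] match '44z', group 1 = '4'; at [15:21] match '66666U', group 1 = '6'.
With a single group, `findall` returns only what that group captured — 4 items.

['5', '6', '4', '6']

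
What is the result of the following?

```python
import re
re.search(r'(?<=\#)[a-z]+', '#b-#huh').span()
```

Because the assertion is zero-width, the text it checks is not consumed and won't appear in the result.
The match spans [1:2] → 'b'.

(1, 2)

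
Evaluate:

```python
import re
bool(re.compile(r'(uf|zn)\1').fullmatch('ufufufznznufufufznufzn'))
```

`\1` is not a pattern — it's the concrete string captured by group 1, re-applied verbatim.
`re.fullmatch` is like wrapping the pattern in `^…$` (in single-line mode).
Here the pattern can't cover the whole string, so the call returns None, and `bool(None)` is False.

False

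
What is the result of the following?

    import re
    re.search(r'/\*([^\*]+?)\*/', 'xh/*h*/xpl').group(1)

'h'

The match spans [2:7] → '/*h*/'.
Captured: group 1 = 'h'.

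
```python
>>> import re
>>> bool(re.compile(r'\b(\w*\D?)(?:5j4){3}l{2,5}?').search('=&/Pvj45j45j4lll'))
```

False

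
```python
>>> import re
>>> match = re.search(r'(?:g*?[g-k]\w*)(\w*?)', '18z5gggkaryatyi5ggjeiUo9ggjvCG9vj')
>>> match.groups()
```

('',)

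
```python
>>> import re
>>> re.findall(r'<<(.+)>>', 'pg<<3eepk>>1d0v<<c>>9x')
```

['3eepk>>1d0v<<c']

Walking the string: at [2:20] match '<<3eepk>>1d0v<<c>>', group 1 = '3eepk>>1d0v<<c'.
With a single group, `findall` returns only what that group captured — 1 item.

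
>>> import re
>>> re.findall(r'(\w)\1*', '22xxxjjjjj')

`\1` is not a pattern — it's the concrete string captured by group 1, re-applied verbatim.
Matches: at [0:2] match '22', group 1 = '2'; at [2:5] match 'xxx', group 1 = 'x'; at [5:10] match 'jjjjj', group 1 = 'j'.
`findall` collects group 1 from each match (3 total).

['2', 'x', 'j']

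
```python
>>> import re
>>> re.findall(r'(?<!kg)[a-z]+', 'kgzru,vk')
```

`(?!…)`/`(?<!…)` only lets a position through if the neighbouring text does NOT match; no characters are consumed.
Matches: at [0:5] → 'kgzru'; at [6:8] → 'vk'.
Since nothing is captured, `findall` lists the 2 matched substrings directly.

['kgzru', 'vk']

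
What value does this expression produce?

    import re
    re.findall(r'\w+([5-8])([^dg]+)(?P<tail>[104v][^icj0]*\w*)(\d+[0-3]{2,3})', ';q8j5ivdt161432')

[('5', 'i', 'vdt161', '432')]

4 groups means the one result is a tuple of 4 captured strings — 1 here.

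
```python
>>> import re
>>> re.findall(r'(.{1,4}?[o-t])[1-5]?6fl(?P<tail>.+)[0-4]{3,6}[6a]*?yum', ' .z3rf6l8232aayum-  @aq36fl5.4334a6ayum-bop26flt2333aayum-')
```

[('  @aq', '5.4334a6ayum-bop26flt2')]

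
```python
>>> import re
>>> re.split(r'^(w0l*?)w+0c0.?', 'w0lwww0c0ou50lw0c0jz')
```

The pattern matches anchored at the start of the string; then the literal 'w0', then zero or more of the literal 'l' (lazy) (captured); then one or more of a literal 'w', then the literal '0c0', then optionally any character.
Matches to split on: at [0:10] → 'w0lwww0c0o'.
The group in the pattern means `split` returns the separators' captures alongside the pieces.

['', 'w0l', 'u50lw0c0jz']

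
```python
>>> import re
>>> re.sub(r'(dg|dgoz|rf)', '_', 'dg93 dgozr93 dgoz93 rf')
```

`|` is ordered: at each position the engine commits to the first alternative that works.
Matches: at [0:2] → 'dg'; at [5:7] → 'dg'; at [13:15] → 'dg'; at [20:22] → 'rf'.
Each match is replaced by '_'.

'_93 _ozr93 _oz93 _'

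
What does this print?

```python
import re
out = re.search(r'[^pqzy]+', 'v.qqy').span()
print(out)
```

Pattern: one or more of any character except [pqzy].
`search` walks the string left to right and returns the first match it finds.
The match spans [0:2] → 'v.'.

(0, 2)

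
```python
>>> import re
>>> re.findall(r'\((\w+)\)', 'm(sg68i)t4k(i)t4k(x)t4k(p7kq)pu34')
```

['sg68i', 'i', 'x', 'p7kq']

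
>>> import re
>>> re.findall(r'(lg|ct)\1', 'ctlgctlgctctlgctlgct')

['ct']

After group 1 captures some text, `\1` only succeeds where that same text appears again.
Scanning left to right: at [8:12] match 'ctct', group 1 = 'ct'.
One capturing group, so `findall` returns just the captured substring from the one match — 1 in all.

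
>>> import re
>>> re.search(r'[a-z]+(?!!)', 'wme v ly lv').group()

'wme'

`(?!…)`/`(?<!…)` only lets a position through if the neighbouring text does NOT match; no characters are consumed.
`search` walks the string left to right and returns the first match it finds.
The match spans [0:3] → 'wme'.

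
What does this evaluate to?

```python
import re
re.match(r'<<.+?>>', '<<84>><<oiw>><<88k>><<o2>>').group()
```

Lazy quantifiers expand one character at a time until the remainder of the pattern can match.
With `match`, the pattern is implicitly anchored at the beginning.
The match spans [0:6] → '<<84>>'.

'<<84>>'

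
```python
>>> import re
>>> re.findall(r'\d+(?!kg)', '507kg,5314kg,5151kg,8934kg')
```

['50', '531', '515', '893']

A negative assertion filters positions out without eating any characters.
With no groups in the pattern, `findall` gives back each whole match — 4 here.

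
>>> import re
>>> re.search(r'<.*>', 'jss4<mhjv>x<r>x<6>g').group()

The match spans [4:18] → '<mhjv>x<r>x<6>'.

'<mhjv>x<r>x<6>'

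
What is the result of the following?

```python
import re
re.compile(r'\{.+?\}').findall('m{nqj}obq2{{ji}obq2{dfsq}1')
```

A `+?`/`*?`/`{m,n}?` starts at its minimum and grows only as far as needed for what follows to match.
`findall` yields the raw match text (3 of them) because the pattern has no groups.

['{nqj}', '{{ji}', '{dfsq}']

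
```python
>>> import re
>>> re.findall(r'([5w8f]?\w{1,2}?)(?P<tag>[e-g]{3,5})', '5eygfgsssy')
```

[('5ey', 'gfg')]

This matches optionally one of [5w8f], then 1 to 2 of a word character (lazy) (captured); then 3 to 5 of a character in [e-g] (captured as 'tag').
Multiple groups make `findall` return tuples — one 2-tuple for the one match.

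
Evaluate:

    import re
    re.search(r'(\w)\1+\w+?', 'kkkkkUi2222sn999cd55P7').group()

'kkkkkU'

`\1` is not a pattern — it's the concrete string captured by group 1, re-applied verbatim.
Unlike `match`, `search` isn't anchored — it looks for the pattern anywhere in the string.
The match spans [0:6] → 'kkkkkU'.
Captured: group 1 = 'k'.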